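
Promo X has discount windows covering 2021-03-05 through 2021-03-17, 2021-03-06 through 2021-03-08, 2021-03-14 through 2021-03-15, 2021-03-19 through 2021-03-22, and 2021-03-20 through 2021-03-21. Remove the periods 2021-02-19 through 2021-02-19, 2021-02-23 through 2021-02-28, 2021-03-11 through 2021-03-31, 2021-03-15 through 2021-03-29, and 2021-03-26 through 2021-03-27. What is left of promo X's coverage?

First set merges to 2021-03-05 through 2021-03-17, 2021-03-19 through 2021-03-22.
Second set merges to 2021-02-19 through 2021-02-19, 2021-02-23 through 2021-02-28, 2021-03-11 through 2021-03-31.
2021-03-05 through 2021-03-17 minus B → 2021-03-05 through 2021-03-10.
2021-03-19 through 2021-03-22: fully covered by B → removed.

2021-03-05 through 2021-03-10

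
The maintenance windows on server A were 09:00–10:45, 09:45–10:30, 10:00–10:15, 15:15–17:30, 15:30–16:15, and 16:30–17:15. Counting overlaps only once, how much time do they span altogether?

Merged: 09:00–10:45, 15:15–17:30.
Lengths: 1 h 45 min + 2 h 15 min = 4 h.

4 h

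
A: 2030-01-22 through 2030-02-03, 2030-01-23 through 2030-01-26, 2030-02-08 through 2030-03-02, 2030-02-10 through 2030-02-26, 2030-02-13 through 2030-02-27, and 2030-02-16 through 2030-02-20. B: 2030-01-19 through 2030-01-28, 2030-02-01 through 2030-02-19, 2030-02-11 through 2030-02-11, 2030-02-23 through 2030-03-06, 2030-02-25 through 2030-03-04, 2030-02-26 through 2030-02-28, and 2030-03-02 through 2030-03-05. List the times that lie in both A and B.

Merge the first list: 2030-01-22 through 2030-02-03, 2030-02-08 through 2030-03-02.
Merge the second list: 2030-01-19 through 2030-01-28, 2030-02-01 through 2030-02-19, 2030-02-23 through 2030-03-06.
2030-01-22 through 2030-02-03 overlaps B on 2030-01-22 through 2030-01-28, 2030-02-01 through 2030-02-03.
2030-02-08 through 2030-03-02 overlaps B on 2030-02-08 through 2030-02-19, 2030-02-23 through 2030-03-02.

2030-01-22 through 2030-01-28, 2030-02-01 through 2030-02-03, 2030-02-08 through 2030-02-19, 2030-02-23 through 2030-03-02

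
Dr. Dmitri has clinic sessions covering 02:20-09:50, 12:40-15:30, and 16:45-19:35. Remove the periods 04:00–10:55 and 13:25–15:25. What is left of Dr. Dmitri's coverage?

02:20–09:50 with B removed leaves 02:20–04:00.
12:40–15:30 with B removed leaves 12:40–13:25, 15:25–15:30.
16:45–19:35 is untouched.

02:20–04:00, 12:40–13:25, 15:25–15:30, 16:45–19:35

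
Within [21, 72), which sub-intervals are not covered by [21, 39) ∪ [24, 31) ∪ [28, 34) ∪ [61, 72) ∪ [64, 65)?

The merged coverage is [21, 39), [61, 72).
Complement within [21, 72): [39, 61).

[39, 61)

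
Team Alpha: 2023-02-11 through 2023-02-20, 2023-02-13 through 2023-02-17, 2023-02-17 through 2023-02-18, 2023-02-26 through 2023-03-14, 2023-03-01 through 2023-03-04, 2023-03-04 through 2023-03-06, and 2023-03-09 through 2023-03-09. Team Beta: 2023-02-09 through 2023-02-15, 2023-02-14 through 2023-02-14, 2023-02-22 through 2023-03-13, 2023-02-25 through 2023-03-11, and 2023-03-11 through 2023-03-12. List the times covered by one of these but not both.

2023-02-09 through 2023-02-10, 2023-02-16 through 2023-02-20, 2023-02-22 through 2023-02-25, 2023-03-14 through 2023-03-14

A, merged: 2023-02-11 through 2023-02-20, 2023-02-26 through 2023-03-14.
B, merged: 2023-02-09 through 2023-02-15, 2023-02-22 through 2023-03-13.
A \ B = 2023-02-16 through 2023-02-20, 2023-03-14 through 2023-03-14.
B \ A = 2023-02-09 through 2023-02-10, 2023-02-22 through 2023-02-25.
Union of the two gives the symmetric difference.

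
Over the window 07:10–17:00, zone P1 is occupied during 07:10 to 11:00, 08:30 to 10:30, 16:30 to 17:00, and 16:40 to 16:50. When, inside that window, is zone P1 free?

The merged coverage is 07:10–11:00, 16:30–17:00.
Uncovered inside 07:10–17:00: 11:00–16:30.

11:00–16:30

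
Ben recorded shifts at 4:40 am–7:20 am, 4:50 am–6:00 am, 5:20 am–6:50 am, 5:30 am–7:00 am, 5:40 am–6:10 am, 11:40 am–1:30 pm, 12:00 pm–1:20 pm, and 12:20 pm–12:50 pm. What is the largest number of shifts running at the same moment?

5

At 5:40 am, 5 of the intervals are simultaneously active.
No point has more.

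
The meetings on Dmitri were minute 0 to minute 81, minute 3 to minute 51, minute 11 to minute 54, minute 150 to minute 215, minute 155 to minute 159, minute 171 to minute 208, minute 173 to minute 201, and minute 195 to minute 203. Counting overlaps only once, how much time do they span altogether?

146 minutes

Merged: minute 0 to minute 81, minute 150 to minute 215.
Lengths: 81 minutes + 65 minutes = 146 minutes.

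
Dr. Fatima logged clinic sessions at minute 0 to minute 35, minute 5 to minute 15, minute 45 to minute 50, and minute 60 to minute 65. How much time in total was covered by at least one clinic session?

Merged: minute 0 to minute 35, minute 45 to minute 50, minute 60 to minute 65.
Lengths: 35 minutes + 5 minutes + 5 minutes = 45 minutes.

45 minutes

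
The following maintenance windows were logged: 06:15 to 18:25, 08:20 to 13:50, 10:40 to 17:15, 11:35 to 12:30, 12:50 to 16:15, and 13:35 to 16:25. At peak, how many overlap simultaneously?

At 13:35, 5 of the intervals are simultaneously active.
No point has more.

5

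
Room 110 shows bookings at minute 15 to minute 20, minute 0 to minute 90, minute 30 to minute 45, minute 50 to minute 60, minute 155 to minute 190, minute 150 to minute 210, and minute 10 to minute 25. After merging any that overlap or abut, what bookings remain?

minute 0 to minute 90, minute 150 to minute 210

Sort by start: minute 0 to minute 90, minute 10 to minute 25, minute 15 to minute 20, minute 30 to minute 45, minute 50 to minute 60, minute 150 to minute 210, minute 155 to minute 190.
minute 10 to minute 25 overlaps/touches minute 0 to minute 90 → extend to minute 0 to minute 90.
minute 15 to minute 20 overlaps/touches minute 0 to minute 90 → extend to minute 0 to minute 90.
minute 30 to minute 45 overlaps/touches minute 0 to minute 90 → extend to minute 0 to minute 90.
minute 50 to minute 60 overlaps/touches minute 0 to minute 90 → extend to minute 0 to minute 90.
minute 150 to minute 210 is disjoint → start new block.
minute 155 to minute 190 overlaps/touches minute 150 to minute 210 → extend to minute 150 to minute 210.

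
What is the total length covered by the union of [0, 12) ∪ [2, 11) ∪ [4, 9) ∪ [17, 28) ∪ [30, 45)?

Merged: [0, 12), [17, 28), [30, 45).
Lengths: 12 + 11 + 15 = 38.

38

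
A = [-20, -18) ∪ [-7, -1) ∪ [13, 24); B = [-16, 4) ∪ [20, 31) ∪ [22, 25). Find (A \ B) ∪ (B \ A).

B, merged: [-16, 4), [20, 31).
Only in the first: [-20, -18), [13, 20).
Only in the second: [-16, -7), [-1, 4), [24, 31).
Together these are the periods covered by exactly one.

[-20, -18) ∪ [-16, -7) ∪ [-1, 4) ∪ [13, 20) ∪ [24, 31)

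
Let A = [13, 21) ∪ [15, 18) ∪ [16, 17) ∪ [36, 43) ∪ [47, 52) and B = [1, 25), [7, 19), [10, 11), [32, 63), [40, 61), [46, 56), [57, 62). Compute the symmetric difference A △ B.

A, merged: [13, 21), [36, 43), [47, 52).
B, merged: [1, 25), [32, 63).
A but not B: none.
B but not A: [1, 13), [21, 25), [32, 36), [43, 47), [52, 63).
Combining gives A △ B.

[1, 13) ∪ [21, 25) ∪ [32, 36) ∪ [43, 47) ∪ [52, 63)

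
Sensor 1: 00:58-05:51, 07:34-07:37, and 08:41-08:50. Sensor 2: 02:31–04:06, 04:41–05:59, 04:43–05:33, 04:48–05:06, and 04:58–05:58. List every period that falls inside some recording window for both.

02:31–04:06, 04:41–05:51

B, merged: 02:31–04:06, 04:41–05:59.
00:58–05:51 overlaps B on 02:31–04:06, 04:41–05:51.
07:34–07:37 falls entirely outside B.
08:41–08:50 falls entirely outside B.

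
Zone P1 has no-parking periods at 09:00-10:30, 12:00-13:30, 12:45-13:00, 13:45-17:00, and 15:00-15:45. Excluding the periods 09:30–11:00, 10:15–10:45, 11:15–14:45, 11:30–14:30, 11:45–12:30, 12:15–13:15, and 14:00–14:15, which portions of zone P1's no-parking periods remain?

A, merged: 09:00–10:30, 12:00–13:30, 13:45–17:00.
B, merged: 09:30–11:00, 11:15–14:45.
09:00–10:30 minus B → 09:00–09:30.
12:00–13:30: fully covered by B → removed.
13:45–17:00 minus B → 14:45–17:00.

09:00–09:30, 14:45–17:00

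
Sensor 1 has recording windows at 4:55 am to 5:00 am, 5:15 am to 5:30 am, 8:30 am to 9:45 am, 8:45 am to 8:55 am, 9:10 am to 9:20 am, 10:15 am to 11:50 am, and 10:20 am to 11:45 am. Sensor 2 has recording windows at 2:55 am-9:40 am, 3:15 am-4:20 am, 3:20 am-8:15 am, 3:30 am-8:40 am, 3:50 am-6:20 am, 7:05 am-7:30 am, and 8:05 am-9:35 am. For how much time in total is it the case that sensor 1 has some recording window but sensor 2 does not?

1 h 40 min

A, merged: 4:55 am–5:00 am, 5:15 am–5:30 am, 8:30 am–9:45 am, 10:15 am–11:50 am.
B, merged: 2:55 am–9:40 am.
A \ B = 9:40 am–9:45 am, 10:15 am–11:50 am.
Total: 5 min + 1 h 35 min = 1 h 40 min.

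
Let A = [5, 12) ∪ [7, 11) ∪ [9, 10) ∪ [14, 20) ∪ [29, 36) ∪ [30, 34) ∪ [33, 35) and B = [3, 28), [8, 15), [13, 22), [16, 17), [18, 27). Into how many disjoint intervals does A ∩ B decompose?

First set merges to [5, 12), [14, 20), [29, 36).
Second set merges to [3, 28).
A ∩ B = [5, 12), [14, 20).
That is 2 disjoint pieces.

2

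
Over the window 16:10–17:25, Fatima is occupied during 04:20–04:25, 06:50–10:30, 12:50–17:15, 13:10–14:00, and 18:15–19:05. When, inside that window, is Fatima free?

17:15–17:25

Covered (merged): 04:20–04:25, 06:50–10:30, 12:50–17:15, 18:15–19:05.
Complement within 16:10–17:25: 17:15–17:25.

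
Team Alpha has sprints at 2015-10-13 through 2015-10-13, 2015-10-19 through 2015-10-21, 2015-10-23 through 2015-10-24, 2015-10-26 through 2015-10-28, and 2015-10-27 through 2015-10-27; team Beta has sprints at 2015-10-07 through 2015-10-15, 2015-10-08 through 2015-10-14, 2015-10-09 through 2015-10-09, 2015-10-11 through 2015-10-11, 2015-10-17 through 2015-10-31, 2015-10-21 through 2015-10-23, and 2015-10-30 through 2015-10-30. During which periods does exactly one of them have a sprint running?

2015-10-07 through 2015-10-12, 2015-10-14 through 2015-10-15, 2015-10-17 through 2015-10-18, 2015-10-22 through 2015-10-22, 2015-10-25 through 2015-10-25, 2015-10-29 through 2015-10-31

Merge the first list: 2015-10-13 through 2015-10-13, 2015-10-19 through 2015-10-21, 2015-10-23 through 2015-10-24, 2015-10-26 through 2015-10-28.
Merge the second list: 2015-10-07 through 2015-10-15, 2015-10-17 through 2015-10-31.
A but not B: none.
B but not A: 2015-10-07 through 2015-10-12, 2015-10-14 through 2015-10-15, 2015-10-17 through 2015-10-18, 2015-10-22 through 2015-10-22, 2015-10-25 through 2015-10-25, 2015-10-29 through 2015-10-31.
Combining gives A △ B.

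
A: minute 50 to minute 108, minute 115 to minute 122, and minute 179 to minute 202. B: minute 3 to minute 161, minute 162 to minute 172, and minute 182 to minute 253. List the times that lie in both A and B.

minute 50 to minute 108 overlaps B on minute 50 to minute 108.
minute 115 to minute 122 overlaps B on minute 115 to minute 122.
minute 179 to minute 202 overlaps B on minute 182 to minute 202.

minute 50 to minute 108, minute 115 to minute 122, minute 182 to minute 202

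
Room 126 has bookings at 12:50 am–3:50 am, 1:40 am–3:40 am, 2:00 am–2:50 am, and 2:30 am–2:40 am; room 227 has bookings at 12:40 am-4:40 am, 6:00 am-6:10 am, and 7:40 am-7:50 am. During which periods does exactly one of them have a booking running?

First set merges to 12:50 am–3:50 am.
A but not B: none.
B but not A: 12:40 am–12:50 am, 3:50 am–4:40 am, 6:00 am–6:10 am, 7:40 am–7:50 am.
Combining gives A △ B.

12:40 am–12:50 am, 3:50 am–4:40 am, 6:00 am–6:10 am, 7:40 am–7:50 am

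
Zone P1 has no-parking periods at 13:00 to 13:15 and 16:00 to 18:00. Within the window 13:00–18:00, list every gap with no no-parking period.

Covered (merged): 13:00–13:15, 16:00–18:00.
Gaps within 13:00–18:00: 13:15–16:00.

13:15–16:00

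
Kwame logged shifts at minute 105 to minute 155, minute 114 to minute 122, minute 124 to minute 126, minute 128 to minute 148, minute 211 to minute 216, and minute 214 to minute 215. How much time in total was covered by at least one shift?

55 minutes

Merged: minute 105 to minute 155, minute 211 to minute 216.
Lengths: 50 minutes + 5 minutes = 55 minutes.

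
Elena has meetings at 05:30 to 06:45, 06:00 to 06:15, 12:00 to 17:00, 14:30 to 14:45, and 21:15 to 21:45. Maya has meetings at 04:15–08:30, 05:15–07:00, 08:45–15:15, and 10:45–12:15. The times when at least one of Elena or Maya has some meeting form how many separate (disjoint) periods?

Merge the first list: 05:30–06:45, 12:00–17:00, 21:15–21:45.
Merge the second list: 04:15–08:30, 08:45–15:15.
A ∪ B = 04:15–08:30, 08:45–17:00, 21:15–21:45.
That is 3 disjoint pieces.

3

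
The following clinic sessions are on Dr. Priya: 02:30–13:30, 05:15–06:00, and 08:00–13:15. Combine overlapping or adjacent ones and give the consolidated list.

05:15–06:00 overlaps/touches 02:30–13:30 → extend to 02:30–13:30.
08:00–13:15 overlaps/touches 02:30–13:30 → extend to 02:30–13:30.

02:30–13:30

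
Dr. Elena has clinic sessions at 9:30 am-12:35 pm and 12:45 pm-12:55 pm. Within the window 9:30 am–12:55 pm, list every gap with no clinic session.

After merging, the occupied span is 9:30 am-12:35 pm, 12:45 pm-12:55 pm.
Complement within 9:30 am-12:55 pm: 12:35 pm-12:45 pm.

12:35 pm-12:45 pm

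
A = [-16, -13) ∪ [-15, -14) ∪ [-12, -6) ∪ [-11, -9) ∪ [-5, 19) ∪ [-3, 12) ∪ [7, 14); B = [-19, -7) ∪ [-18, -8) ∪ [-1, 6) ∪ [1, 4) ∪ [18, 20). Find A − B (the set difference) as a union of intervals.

A, merged: [-16, -13), [-12, -6), [-5, 19).
B, merged: [-19, -7), [-1, 6), [18, 20).
[-16, -13) lies entirely inside B → drops out.
[-12, -6) with B removed leaves [-7, -6).
[-5, 19) with B removed leaves [-5, -1), [6, 18).

[-7, -6) ∪ [-5, -1) ∪ [6, 18)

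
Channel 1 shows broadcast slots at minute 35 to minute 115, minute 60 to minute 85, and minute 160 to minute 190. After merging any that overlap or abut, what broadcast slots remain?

minute 60 to minute 85 overlaps/touches minute 35 to minute 115 → extend to minute 35 to minute 115.
minute 160 to minute 190 is disjoint → start new block.

minute 35 to minute 115, minute 160 to minute 190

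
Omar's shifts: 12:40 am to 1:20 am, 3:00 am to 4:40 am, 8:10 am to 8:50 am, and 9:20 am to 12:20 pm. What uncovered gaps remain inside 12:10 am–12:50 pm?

The merged coverage is 12:40 am–1:20 am, 3:00 am–4:40 am, 8:10 am–8:50 am, 9:20 am–12:20 pm.
Complement within 12:10 am–12:50 pm: 12:10 am–12:40 am, 1:20 am–3:00 am, 4:40 am–8:10 am, 8:50 am–9:20 am, 12:20 pm–12:50 pm.

12:10 am–12:40 am, 1:20 am–3:00 am, 4:40 am–8:10 am, 8:50 am–9:20 am, 12:20 pm–12:50 pm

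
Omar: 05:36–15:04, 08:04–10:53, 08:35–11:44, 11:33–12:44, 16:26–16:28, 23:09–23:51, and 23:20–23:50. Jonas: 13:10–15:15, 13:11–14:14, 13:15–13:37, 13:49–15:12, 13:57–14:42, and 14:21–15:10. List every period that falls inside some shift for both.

13:10-15:04

A, merged: 05:36-15:04, 16:26-16:28, 23:09-23:51.
B, merged: 13:10-15:15.
05:36-15:04 overlaps B on 13:10-15:04.
16:26-16:28 falls entirely outside B.
23:09-23:51 falls entirely outside B.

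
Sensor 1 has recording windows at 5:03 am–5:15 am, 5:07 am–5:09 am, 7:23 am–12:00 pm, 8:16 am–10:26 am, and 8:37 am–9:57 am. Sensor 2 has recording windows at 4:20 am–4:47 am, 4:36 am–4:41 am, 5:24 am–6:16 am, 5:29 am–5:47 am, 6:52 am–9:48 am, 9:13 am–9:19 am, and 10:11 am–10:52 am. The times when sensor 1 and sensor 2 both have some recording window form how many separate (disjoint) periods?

2

First set merges to 5:03 am–5:15 am, 7:23 am–12:00 pm.
Second set merges to 4:20 am–4:47 am, 5:24 am–6:16 am, 6:52 am–9:48 am, 10:11 am–10:52 am.
A ∩ B = 7:23 am–9:48 am, 10:11 am–10:52 am.
That is 2 disjoint pieces.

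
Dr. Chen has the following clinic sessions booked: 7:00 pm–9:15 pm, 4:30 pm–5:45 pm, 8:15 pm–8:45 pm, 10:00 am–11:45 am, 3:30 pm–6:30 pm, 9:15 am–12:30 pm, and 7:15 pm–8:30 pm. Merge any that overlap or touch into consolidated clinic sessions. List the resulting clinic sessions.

9:15 am–12:30 pm, 3:30 pm–6:30 pm, 7:00 pm–9:15 pm

Sort by start: 9:15 am–12:30 pm, 10:00 am–11:45 am, 3:30 pm–6:30 pm, 4:30 pm–5:45 pm, 7:00 pm–9:15 pm, 7:15 pm–8:30 pm, 8:15 pm–8:45 pm.
10:00 am–11:45 am overlaps/touches 9:15 am–12:30 pm → extend to 9:15 am–12:30 pm.
3:30 pm–6:30 pm is disjoint → start new block.
4:30 pm–5:45 pm overlaps/touches 3:30 pm–6:30 pm → extend to 3:30 pm–6:30 pm.
7:00 pm–9:15 pm is disjoint → start new block.
7:15 pm–8:30 pm overlaps/touches 7:00 pm–9:15 pm → extend to 7:00 pm–9:15 pm.
8:15 pm–8:45 pm overlaps/touches 7:00 pm–9:15 pm → extend to 7:00 pm–9:15 pm.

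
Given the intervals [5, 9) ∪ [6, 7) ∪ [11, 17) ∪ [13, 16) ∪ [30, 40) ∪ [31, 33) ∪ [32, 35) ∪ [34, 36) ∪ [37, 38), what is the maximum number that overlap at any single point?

3

Walk the sorted start/end points keeping a running depth.
The depth first hits 3 at 32.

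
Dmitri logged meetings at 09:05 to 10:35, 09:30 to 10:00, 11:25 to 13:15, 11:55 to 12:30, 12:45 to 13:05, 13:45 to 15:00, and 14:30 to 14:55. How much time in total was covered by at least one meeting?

Merged: 09:05–10:35, 11:25–13:15, 13:45–15:00.
Lengths: 1 h 30 min + 1 h 50 min + 1 h 15 min = 4 h 35 min.

4 h 35 min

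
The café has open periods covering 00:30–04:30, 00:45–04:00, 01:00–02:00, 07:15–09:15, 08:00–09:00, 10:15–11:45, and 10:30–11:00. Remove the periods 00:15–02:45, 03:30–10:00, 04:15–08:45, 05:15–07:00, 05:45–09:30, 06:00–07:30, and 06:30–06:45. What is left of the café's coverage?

02:45–03:30, 10:15–11:45

First set merges to 00:30–04:30, 07:15–09:15, 10:15–11:45.
Second set merges to 00:15–02:45, 03:30–10:00.
00:30–04:30 with B removed leaves 02:45–03:30.
07:15–09:15 lies entirely inside B → drops out.
10:15–11:45 is untouched.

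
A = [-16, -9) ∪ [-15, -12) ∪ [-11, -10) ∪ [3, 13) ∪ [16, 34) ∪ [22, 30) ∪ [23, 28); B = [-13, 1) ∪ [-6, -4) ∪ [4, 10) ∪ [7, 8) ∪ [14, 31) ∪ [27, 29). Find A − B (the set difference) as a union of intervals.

A, merged: [-16, -9), [3, 13), [16, 34).
B, merged: [-13, 1), [4, 10), [14, 31).
[-16, -9) with B removed leaves [-16, -13).
[3, 13) with B removed leaves [3, 4), [10, 13).
[16, 34) with B removed leaves [31, 34).

[-16, -13) ∪ [3, 4) ∪ [10, 13) ∪ [31, 34)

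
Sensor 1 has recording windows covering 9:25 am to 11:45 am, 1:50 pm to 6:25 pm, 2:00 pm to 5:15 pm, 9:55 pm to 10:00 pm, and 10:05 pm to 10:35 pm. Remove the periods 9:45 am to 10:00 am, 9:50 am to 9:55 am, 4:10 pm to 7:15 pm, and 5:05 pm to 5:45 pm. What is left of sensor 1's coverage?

9:25 am-9:45 am, 10:00 am-11:45 am, 1:50 pm-4:10 pm, 9:55 pm-10:00 pm, 10:05 pm-10:35 pm

First set merges to 9:25 am-11:45 am, 1:50 pm-6:25 pm, 9:55 pm-10:00 pm, 10:05 pm-10:35 pm.
Second set merges to 9:45 am-10:00 am, 4:10 pm-7:15 pm.
9:25 am-11:45 am minus B → 9:25 am-9:45 am, 10:00 am-11:45 am.
1:50 pm-6:25 pm minus B → 1:50 pm-4:10 pm.
9:55 pm-10:00 pm: no B overlap → unchanged.
10:05 pm-10:35 pm: no B overlap → unchanged.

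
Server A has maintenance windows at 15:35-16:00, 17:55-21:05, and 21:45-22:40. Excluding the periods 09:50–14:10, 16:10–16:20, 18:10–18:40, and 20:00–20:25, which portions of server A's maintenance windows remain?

15:35–16:00 is untouched.
17:55–21:05 with B removed leaves 17:55–18:10, 18:40–20:00, 20:25–21:05.
21:45–22:40 is untouched.

15:35–16:00, 17:55–18:10, 18:40–20:00, 20:25–21:05, 21:45–22:40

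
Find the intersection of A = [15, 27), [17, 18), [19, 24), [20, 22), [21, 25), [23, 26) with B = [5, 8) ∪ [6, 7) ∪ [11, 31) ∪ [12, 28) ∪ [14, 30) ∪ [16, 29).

Merge the first list: [15, 27).
Merge the second list: [5, 8), [11, 31).
[15, 27) meets the second set on [15, 27).

[15, 27)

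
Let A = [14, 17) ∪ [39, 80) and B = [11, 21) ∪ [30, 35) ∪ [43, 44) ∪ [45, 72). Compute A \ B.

[14, 17) lies entirely inside B → drops out.
[39, 80) with B removed leaves [39, 43), [44, 45), [72, 80).

[39, 43) ∪ [44, 45) ∪ [72, 80)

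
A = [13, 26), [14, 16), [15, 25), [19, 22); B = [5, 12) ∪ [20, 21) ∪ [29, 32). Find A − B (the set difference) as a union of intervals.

[13, 20) ∪ [21, 26)

Merge the first list: [13, 26).
[13, 26) with B removed leaves [13, 20), [21, 26).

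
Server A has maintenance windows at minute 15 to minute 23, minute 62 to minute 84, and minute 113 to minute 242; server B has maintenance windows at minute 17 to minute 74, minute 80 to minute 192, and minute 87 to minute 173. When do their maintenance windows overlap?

B, merged: minute 17 to minute 74, minute 80 to minute 192.
minute 15 to minute 23 meets the second set on minute 17 to minute 23.
minute 62 to minute 84 meets the second set on minute 62 to minute 74, minute 80 to minute 84.
minute 113 to minute 242 meets the second set on minute 113 to minute 192.

minute 17 to minute 23, minute 62 to minute 74, minute 80 to minute 84, minute 113 to minute 192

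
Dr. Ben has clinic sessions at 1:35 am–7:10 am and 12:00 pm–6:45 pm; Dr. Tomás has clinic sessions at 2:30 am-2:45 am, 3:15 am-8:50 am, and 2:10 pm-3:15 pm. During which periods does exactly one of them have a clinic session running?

1:35 am–2:30 am, 2:45 am–3:15 am, 7:10 am–8:50 am, 12:00 pm–2:10 pm, 3:15 pm–6:45 pm

Only in the first: 1:35 am–2:30 am, 2:45 am–3:15 am, 12:00 pm–2:10 pm, 3:15 pm–6:45 pm.
Only in the second: 7:10 am–8:50 am.
Together these are the periods covered by exactly one.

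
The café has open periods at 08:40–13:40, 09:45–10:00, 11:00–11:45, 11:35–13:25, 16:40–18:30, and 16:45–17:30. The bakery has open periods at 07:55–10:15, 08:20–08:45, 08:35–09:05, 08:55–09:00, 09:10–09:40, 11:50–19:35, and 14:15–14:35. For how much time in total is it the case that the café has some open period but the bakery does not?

A, merged: 08:40-13:40, 16:40-18:30.
B, merged: 07:55-10:15, 11:50-19:35.
A \ B = 10:15-11:50.
Total: 1 h 35 min.

1 h 35 min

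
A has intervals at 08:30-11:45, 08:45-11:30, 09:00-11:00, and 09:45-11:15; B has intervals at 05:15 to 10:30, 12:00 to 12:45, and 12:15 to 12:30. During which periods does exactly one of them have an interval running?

05:15–08:30, 10:30–11:45, 12:00–12:45

First set merges to 08:30–11:45.
Second set merges to 05:15–10:30, 12:00–12:45.
Only in the first: 10:30–11:45.
Only in the second: 05:15–08:30, 12:00–12:45.
Together these are the periods covered by exactly one.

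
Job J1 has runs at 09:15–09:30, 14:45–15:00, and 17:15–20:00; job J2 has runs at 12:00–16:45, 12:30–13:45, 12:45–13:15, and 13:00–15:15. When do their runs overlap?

14:45–15:00

Merge the second list: 12:00–16:45.
09:15–09:30 falls entirely outside B.
14:45–15:00 overlaps B on 14:45–15:00.
17:15–20:00 falls entirely outside B.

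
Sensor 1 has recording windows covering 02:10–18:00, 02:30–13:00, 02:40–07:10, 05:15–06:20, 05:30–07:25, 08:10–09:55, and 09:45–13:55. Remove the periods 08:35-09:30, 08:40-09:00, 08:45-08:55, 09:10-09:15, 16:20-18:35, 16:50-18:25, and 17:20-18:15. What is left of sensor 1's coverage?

02:10-08:35, 09:30-16:20

First set merges to 02:10-18:00.
Second set merges to 08:35-09:30, 16:20-18:35.
02:10-18:00 minus B → 02:10-08:35, 09:30-16:20.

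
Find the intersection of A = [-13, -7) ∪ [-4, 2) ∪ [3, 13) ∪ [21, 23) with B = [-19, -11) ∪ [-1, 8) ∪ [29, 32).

[-13, -7) ∩ B → [-13, -11).
[-4, 2) ∩ B → [-1, 2).
[3, 13) ∩ B → [3, 8).
[21, 23) meets no B interval.

[-13, -11) ∪ [-1, 2) ∪ [3, 8)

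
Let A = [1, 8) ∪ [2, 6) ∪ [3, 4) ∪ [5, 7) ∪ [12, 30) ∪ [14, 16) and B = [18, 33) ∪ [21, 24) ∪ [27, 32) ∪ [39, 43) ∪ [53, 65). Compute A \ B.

[1, 8) ∪ [12, 18)

First set merges to [1, 8), [12, 30).
Second set merges to [18, 33), [39, 43), [53, 65).
[1, 8) is untouched.
[12, 30) with B removed leaves [12, 18).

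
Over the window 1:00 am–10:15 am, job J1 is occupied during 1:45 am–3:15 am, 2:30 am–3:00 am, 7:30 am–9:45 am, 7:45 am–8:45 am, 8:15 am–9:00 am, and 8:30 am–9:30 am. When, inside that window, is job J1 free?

1:00 am-1:45 am, 3:15 am-7:30 am, 9:45 am-10:15 am

The merged coverage is 1:45 am-3:15 am, 7:30 am-9:45 am.
Complement within 1:00 am-10:15 am: 1:00 am-1:45 am, 3:15 am-7:30 am, 9:45 am-10:15 am.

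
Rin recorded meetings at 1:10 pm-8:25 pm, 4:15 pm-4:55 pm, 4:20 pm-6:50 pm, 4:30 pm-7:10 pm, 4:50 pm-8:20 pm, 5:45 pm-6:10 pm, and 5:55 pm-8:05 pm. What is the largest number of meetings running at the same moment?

6

At 5:55 pm, 6 of the intervals are simultaneously active.
No point has more.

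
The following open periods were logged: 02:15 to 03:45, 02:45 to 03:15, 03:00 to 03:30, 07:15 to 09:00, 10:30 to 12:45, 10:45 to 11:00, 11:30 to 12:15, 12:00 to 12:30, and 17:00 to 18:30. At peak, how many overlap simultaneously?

3

Walk the sorted start/end points keeping a running depth.
The depth first hits 3 at 03:00.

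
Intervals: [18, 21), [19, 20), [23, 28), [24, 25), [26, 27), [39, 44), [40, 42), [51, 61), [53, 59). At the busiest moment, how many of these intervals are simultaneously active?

Sweep endpoints in order; track running count of active intervals.
Peak of 2 reached at 19.

2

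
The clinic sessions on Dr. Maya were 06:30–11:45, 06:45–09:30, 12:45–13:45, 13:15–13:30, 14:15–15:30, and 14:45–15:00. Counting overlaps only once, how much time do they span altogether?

7 h 30 min

Merged: 06:30-11:45, 12:45-13:45, 14:15-15:30.
Lengths: 5 h 15 min + 1 h + 1 h 15 min = 7 h 30 min.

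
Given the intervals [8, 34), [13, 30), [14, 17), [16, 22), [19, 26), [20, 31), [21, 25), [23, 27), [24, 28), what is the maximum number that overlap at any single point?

7

Sweep endpoints in order; track running count of active intervals.
Peak of 7 reached at 24.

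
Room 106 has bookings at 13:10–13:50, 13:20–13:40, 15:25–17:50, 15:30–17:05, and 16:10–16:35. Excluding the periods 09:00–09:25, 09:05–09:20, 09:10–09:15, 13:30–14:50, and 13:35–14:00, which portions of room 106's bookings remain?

First set merges to 13:10–13:50, 15:25–17:50.
Second set merges to 09:00–09:25, 13:30–14:50.
13:10–13:50 with B removed leaves 13:10–13:30.
15:25–17:50 is untouched.

13:10–13:30, 15:25–17:50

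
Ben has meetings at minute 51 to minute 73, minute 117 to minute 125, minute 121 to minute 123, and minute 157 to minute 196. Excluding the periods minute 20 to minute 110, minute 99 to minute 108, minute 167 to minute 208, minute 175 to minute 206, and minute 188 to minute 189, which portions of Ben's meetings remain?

minute 117 to minute 125, minute 157 to minute 167

A, merged: minute 51 to minute 73, minute 117 to minute 125, minute 157 to minute 196.
B, merged: minute 20 to minute 110, minute 167 to minute 208.
minute 51 to minute 73 lies entirely inside B → drops out.
minute 117 to minute 125 is untouched.
minute 157 to minute 196 with B removed leaves minute 157 to minute 167.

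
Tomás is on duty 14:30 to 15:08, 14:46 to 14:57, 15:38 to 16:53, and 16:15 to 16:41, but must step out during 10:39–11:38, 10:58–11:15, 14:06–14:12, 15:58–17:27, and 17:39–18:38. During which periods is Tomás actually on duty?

14:30–15:08, 15:38–15:58

Merge the first list: 14:30–15:08, 15:38–16:53.
Merge the second list: 10:39–11:38, 14:06–14:12, 15:58–17:27, 17:39–18:38.
14:30–15:08: nothing removed.
15:38–16:53 \ B = 15:38–15:58.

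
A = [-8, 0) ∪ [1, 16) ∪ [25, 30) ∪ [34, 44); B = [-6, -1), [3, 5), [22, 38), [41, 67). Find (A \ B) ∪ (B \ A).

A \ B = [-8, -6), [-1, 0), [1, 3), [5, 16), [38, 41).
B \ A = [22, 25), [30, 34), [44, 67).
Union of the two gives the symmetric difference.

[-8, -6) ∪ [-1, 0) ∪ [1, 3) ∪ [5, 16) ∪ [22, 25) ∪ [30, 34) ∪ [38, 41) ∪ [44, 67)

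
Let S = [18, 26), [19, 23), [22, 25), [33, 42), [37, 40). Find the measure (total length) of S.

Merged: [18, 26), [33, 42).
Lengths: 8 + 9 = 17.

17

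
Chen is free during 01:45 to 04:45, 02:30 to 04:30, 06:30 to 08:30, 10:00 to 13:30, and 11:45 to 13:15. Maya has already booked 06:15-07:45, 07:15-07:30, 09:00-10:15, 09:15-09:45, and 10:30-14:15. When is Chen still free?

01:45–04:45, 07:45–08:30, 10:15–10:30

A, merged: 01:45–04:45, 06:30–08:30, 10:00–13:30.
B, merged: 06:15–07:45, 09:00–10:15, 10:30–14:15.
01:45–04:45 is untouched.
06:30–08:30 with B removed leaves 07:45–08:30.
10:00–13:30 with B removed leaves 10:15–10:30.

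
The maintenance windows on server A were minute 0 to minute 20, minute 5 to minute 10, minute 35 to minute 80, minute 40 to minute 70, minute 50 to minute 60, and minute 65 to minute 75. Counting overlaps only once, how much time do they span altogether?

65 minutes

Merged: minute 0 to minute 20, minute 35 to minute 80.
Lengths: 20 minutes + 45 minutes = 65 minutes.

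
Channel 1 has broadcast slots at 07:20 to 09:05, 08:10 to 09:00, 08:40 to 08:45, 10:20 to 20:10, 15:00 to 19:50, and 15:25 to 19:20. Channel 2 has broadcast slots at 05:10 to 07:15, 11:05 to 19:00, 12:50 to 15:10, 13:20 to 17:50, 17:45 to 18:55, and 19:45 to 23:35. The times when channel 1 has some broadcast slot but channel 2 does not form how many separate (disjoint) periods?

Merge the first list: 07:20–09:05, 10:20–20:10.
Merge the second list: 05:10–07:15, 11:05–19:00, 19:45–23:35.
A \ B = 07:20–09:05, 10:20–11:05, 19:00–19:45.
That is 3 disjoint pieces.

3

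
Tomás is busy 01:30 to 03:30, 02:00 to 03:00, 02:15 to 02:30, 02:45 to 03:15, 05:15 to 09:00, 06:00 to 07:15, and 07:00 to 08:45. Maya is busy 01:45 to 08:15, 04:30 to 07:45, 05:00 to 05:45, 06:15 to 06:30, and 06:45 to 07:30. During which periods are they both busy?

01:45-03:30, 05:15-08:15

Merge the first list: 01:30-03:30, 05:15-09:00.
Merge the second list: 01:45-08:15.
01:30-03:30 meets the second set on 01:45-03:30.
05:15-09:00 meets the second set on 05:15-08:15.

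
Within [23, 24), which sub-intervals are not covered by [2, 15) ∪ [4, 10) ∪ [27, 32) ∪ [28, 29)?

The merged coverage is [2, 15), [27, 32).
Gaps within [23, 24): [23, 24).

[23, 24)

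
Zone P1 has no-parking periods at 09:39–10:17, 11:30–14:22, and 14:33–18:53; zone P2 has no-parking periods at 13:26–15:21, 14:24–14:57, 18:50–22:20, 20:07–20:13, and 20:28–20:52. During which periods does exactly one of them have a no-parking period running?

Second set merges to 13:26–15:21, 18:50–22:20.
A \ B = 09:39–10:17, 11:30–13:26, 15:21–18:50.
B \ A = 14:22–14:33, 18:53–22:20.
Union of the two gives the symmetric difference.

09:39–10:17, 11:30–13:26, 14:22–14:33, 15:21–18:50, 18:53–22:20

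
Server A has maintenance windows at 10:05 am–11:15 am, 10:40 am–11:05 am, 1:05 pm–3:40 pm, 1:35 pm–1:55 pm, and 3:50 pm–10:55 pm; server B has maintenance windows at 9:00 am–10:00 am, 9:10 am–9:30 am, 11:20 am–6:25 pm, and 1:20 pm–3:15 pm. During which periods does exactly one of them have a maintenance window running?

9:00 am-10:00 am, 10:05 am-11:15 am, 11:20 am-1:05 pm, 3:40 pm-3:50 pm, 6:25 pm-10:55 pm

A, merged: 10:05 am-11:15 am, 1:05 pm-3:40 pm, 3:50 pm-10:55 pm.
B, merged: 9:00 am-10:00 am, 11:20 am-6:25 pm.
A but not B: 10:05 am-11:15 am, 6:25 pm-10:55 pm.
B but not A: 9:00 am-10:00 am, 11:20 am-1:05 pm, 3:40 pm-3:50 pm.
Combining gives A △ B.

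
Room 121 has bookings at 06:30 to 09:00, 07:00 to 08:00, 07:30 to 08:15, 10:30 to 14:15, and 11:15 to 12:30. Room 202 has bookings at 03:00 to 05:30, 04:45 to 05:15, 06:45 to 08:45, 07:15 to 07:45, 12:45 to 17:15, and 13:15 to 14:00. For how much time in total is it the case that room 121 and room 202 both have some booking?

Merge the first list: 06:30–09:00, 10:30–14:15.
Merge the second list: 03:00–05:30, 06:45–08:45, 12:45–17:15.
A ∩ B = 06:45–08:45, 12:45–14:15.
Total: 2 h + 1 h 30 min = 3 h 30 min.

3 h 30 min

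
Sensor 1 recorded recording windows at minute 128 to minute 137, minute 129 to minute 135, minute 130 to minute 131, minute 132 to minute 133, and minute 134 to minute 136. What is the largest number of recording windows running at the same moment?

Sweep endpoints in order; track running count of active intervals.
Peak of 3 reached at minute 130.

3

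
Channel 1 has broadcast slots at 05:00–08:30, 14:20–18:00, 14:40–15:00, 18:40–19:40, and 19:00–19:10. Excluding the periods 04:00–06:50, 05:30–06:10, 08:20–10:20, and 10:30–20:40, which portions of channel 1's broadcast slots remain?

Merge the first list: 05:00–08:30, 14:20–18:00, 18:40–19:40.
Merge the second list: 04:00–06:50, 08:20–10:20, 10:30–20:40.
05:00–08:30 with B removed leaves 06:50–08:20.
14:20–18:00 lies entirely inside B → drops out.
18:40–19:40 lies entirely inside B → drops out.

06:50–08:20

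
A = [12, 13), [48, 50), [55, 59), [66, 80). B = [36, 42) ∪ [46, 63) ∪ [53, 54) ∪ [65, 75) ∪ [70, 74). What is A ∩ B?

[48, 50) ∪ [55, 59) ∪ [66, 75)

Second set merges to [36, 42), [46, 63), [65, 75).
[12, 13) falls entirely outside B.
[48, 50) overlaps B on [48, 50).
[55, 59) overlaps B on [55, 59).
[66, 80) overlaps B on [66, 75).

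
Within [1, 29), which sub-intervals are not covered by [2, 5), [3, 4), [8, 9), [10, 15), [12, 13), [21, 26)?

After merging, the occupied span is [2, 5), [8, 9), [10, 15), [21, 26).
Gaps within [1, 29): [1, 2), [5, 8), [9, 10), [15, 21), [26, 29).

[1, 2) ∪ [5, 8) ∪ [9, 10) ∪ [15, 21) ∪ [26, 29)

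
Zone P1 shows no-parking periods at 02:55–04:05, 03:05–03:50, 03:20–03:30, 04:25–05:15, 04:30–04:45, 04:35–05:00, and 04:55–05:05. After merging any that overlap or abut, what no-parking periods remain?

02:55–04:05, 04:25–05:15

03:05–03:50 overlaps/touches 02:55–04:05 → extend to 02:55–04:05.
03:20–03:30 overlaps/touches 02:55–04:05 → extend to 02:55–04:05.
04:25–05:15 is disjoint → start new block.
04:30–04:45 overlaps/touches 04:25–05:15 → extend to 04:25–05:15.
04:35–05:00 overlaps/touches 04:25–05:15 → extend to 04:25–05:15.
04:55–05:05 overlaps/touches 04:25–05:15 → extend to 04:25–05:15.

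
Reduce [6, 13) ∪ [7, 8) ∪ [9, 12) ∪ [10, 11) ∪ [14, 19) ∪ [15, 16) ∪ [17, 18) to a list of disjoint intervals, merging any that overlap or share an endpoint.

[7, 8) overlaps/touches [6, 13) → extend to [6, 13).
[9, 12) overlaps/touches [6, 13) → extend to [6, 13).
[10, 11) overlaps/touches [6, 13) → extend to [6, 13).
[14, 19) is disjoint → start new block.
[15, 16) overlaps/touches [14, 19) → extend to [14, 19).
[17, 18) overlaps/touches [14, 19) → extend to [14, 19).

[6, 13) ∪ [14, 19)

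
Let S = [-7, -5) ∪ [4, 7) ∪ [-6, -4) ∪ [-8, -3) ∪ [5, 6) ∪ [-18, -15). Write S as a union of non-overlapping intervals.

Sort by start: [-18, -15), [-8, -3), [-7, -5), [-6, -4), [4, 7), [5, 6).
[-8, -3) is disjoint → start new block.
[-7, -5) overlaps/touches [-8, -3) → extend to [-8, -3).
[-6, -4) overlaps/touches [-8, -3) → extend to [-8, -3).
[4, 7) is disjoint → start new block.
[5, 6) overlaps/touches [4, 7) → extend to [4, 7).

[-18, -15) ∪ [-8, -3) ∪ [4, 7)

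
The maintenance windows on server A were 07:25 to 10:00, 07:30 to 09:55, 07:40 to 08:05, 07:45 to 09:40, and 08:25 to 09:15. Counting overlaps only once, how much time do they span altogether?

2 h 35 min

Merged: 07:25–10:00.
Length: 2 h 35 min.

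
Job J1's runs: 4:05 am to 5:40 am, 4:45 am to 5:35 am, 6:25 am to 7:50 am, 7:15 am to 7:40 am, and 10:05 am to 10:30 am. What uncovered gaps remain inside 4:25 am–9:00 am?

5:40 am-6:25 am, 7:50 am-9:00 am

The merged coverage is 4:05 am-5:40 am, 6:25 am-7:50 am, 10:05 am-10:30 am.
Uncovered inside 4:25 am-9:00 am: 5:40 am-6:25 am, 7:50 am-9:00 am.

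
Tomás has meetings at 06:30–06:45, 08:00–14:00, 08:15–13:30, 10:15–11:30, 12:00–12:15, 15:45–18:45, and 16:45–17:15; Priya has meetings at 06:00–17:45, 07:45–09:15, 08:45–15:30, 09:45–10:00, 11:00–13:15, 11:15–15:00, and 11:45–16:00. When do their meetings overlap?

Merge the first list: 06:30–06:45, 08:00–14:00, 15:45–18:45.
Merge the second list: 06:00–17:45.
06:30–06:45 overlaps B on 06:30–06:45.
08:00–14:00 overlaps B on 08:00–14:00.
15:45–18:45 overlaps B on 15:45–17:45.

06:30–06:45, 08:00–14:00, 15:45–17:45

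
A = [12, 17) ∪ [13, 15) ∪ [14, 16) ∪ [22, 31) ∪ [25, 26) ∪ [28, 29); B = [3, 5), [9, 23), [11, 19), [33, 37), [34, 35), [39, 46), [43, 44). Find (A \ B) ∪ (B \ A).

First set merges to [12, 17), [22, 31).
Second set merges to [3, 5), [9, 23), [33, 37), [39, 46).
A \ B = [23, 31).
B \ A = [3, 5), [9, 12), [17, 22), [33, 37), [39, 46).
Union of the two gives the symmetric difference.

[3, 5) ∪ [9, 12) ∪ [17, 22) ∪ [23, 31) ∪ [33, 37) ∪ [39, 46)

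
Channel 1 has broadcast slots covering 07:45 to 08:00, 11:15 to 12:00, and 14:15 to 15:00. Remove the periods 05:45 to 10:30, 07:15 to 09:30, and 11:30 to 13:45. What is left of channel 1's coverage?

Merge the second list: 05:45–10:30, 11:30–13:45.
07:45–08:00: entirely removed.
11:15–12:00 \ B = 11:15–11:30.
14:15–15:00: nothing removed.

11:15–11:30, 14:15–15:00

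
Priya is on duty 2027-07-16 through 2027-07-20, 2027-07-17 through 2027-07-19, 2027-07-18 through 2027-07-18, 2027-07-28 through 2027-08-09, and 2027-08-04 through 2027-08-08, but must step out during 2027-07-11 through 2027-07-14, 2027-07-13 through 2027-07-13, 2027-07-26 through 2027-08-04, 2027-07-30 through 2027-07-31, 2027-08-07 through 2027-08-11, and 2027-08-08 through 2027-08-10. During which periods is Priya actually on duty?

Merge the first list: 2027-07-16 through 2027-07-20, 2027-07-28 through 2027-08-09.
Merge the second list: 2027-07-11 through 2027-07-14, 2027-07-26 through 2027-08-04, 2027-08-07 through 2027-08-11.
2027-07-16 through 2027-07-20: nothing removed.
2027-07-28 through 2027-08-09 \ B = 2027-08-05 through 2027-08-06.

2027-07-16 through 2027-07-20, 2027-08-05 through 2027-08-06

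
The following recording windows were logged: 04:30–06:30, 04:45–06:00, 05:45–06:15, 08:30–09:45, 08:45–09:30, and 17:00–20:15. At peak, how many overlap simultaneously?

Sweep endpoints in order; track running count of active intervals.
Peak of 3 reached at 05:45.

3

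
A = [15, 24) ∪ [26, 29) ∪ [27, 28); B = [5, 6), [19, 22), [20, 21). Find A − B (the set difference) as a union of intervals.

[15, 19) ∪ [22, 24) ∪ [26, 29)

First set merges to [15, 24), [26, 29).
Second set merges to [5, 6), [19, 22).
[15, 24) \ B = [15, 19), [22, 24).
[26, 29): nothing removed.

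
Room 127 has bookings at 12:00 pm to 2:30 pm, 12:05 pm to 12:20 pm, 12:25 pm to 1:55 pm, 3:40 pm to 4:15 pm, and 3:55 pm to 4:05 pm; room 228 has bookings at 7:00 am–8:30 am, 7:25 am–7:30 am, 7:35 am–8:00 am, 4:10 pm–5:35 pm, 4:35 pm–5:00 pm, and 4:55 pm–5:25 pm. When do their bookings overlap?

4:10 pm–4:15 pm

First set merges to 12:00 pm–2:30 pm, 3:40 pm–4:15 pm.
Second set merges to 7:00 am–8:30 am, 4:10 pm–5:35 pm.
12:00 pm–2:30 pm falls entirely outside B.
3:40 pm–4:15 pm overlaps B on 4:10 pm–4:15 pm.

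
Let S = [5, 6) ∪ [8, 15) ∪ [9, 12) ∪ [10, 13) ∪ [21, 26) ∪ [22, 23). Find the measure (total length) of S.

13

Merged: [5, 6), [8, 15), [21, 26).
Lengths: 1 + 7 + 5 = 13.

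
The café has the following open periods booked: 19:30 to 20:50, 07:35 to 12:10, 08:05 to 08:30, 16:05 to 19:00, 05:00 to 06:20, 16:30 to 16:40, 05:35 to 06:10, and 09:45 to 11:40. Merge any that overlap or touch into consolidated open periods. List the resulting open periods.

Sort by start: 05:00–06:20, 05:35–06:10, 07:35–12:10, 08:05–08:30, 09:45–11:40, 16:05–19:00, 16:30–16:40, 19:30–20:50.
05:35–06:10 overlaps/touches 05:00–06:20 → extend to 05:00–06:20.
07:35–12:10 is disjoint → start new block.
08:05–08:30 overlaps/touches 07:35–12:10 → extend to 07:35–12:10.
09:45–11:40 overlaps/touches 07:35–12:10 → extend to 07:35–12:10.
16:05–19:00 is disjoint → start new block.
16:30–16:40 overlaps/touches 16:05–19:00 → extend to 16:05–19:00.
19:30–20:50 is disjoint → start new block.

05:00–06:20, 07:35–12:10, 16:05–19:00, 19:30–20:50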